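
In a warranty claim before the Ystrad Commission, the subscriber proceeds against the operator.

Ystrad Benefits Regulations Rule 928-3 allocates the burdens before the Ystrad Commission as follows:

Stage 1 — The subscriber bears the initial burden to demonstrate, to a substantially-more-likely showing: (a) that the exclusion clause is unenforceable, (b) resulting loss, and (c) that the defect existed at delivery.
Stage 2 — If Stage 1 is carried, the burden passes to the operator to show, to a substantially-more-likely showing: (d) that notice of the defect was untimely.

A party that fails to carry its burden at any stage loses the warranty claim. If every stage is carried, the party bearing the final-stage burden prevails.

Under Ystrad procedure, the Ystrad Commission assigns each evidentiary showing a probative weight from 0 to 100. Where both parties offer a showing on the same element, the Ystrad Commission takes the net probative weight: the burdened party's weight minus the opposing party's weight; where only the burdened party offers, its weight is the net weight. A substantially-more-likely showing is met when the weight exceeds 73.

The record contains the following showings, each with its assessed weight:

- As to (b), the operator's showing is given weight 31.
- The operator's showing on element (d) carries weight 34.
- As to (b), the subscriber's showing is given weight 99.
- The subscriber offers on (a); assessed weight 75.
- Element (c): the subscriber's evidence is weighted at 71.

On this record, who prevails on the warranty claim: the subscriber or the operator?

operator

Stage 1 — burden on subscriber; standard: a substantially-more-likely showing (weight exceeds 73).
    (a): 75 > 73 [met]
    (b): 99 − 31 = 68 ≤ 73 [not met]
    (c): 71 ≤ 73 [not met]
  The subscriber does not carry Stage 1.
The analysis ends at Stage 1; the operator prevails.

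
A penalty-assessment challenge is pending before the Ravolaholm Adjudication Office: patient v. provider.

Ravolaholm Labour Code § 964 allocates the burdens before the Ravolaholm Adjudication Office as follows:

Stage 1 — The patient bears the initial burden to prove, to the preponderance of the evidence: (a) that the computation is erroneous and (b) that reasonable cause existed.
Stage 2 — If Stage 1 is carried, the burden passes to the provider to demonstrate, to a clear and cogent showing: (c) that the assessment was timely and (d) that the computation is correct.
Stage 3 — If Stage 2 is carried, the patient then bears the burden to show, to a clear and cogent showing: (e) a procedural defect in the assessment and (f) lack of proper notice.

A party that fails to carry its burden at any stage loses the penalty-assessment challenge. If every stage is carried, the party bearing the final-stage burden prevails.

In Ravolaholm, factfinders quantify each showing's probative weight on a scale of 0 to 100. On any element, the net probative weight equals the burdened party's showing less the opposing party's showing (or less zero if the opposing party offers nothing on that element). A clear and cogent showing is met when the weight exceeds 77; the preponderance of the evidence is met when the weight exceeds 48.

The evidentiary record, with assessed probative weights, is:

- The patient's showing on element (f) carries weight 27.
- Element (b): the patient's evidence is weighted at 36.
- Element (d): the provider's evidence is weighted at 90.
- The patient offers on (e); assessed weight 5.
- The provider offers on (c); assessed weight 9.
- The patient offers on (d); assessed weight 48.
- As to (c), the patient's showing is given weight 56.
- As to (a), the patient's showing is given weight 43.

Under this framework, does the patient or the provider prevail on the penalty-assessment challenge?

provider

At Stage 1 the patient must meet the preponderance of the evidence (weight exceeds 48): on (a) the weight is 43, which does not exceed 48, so (a) does not meet the standard; on (b) the weight is 36, ≤ 48, so (b) does not meet the standard.
  The patient does not carry Stage 1.
So the provider prevails.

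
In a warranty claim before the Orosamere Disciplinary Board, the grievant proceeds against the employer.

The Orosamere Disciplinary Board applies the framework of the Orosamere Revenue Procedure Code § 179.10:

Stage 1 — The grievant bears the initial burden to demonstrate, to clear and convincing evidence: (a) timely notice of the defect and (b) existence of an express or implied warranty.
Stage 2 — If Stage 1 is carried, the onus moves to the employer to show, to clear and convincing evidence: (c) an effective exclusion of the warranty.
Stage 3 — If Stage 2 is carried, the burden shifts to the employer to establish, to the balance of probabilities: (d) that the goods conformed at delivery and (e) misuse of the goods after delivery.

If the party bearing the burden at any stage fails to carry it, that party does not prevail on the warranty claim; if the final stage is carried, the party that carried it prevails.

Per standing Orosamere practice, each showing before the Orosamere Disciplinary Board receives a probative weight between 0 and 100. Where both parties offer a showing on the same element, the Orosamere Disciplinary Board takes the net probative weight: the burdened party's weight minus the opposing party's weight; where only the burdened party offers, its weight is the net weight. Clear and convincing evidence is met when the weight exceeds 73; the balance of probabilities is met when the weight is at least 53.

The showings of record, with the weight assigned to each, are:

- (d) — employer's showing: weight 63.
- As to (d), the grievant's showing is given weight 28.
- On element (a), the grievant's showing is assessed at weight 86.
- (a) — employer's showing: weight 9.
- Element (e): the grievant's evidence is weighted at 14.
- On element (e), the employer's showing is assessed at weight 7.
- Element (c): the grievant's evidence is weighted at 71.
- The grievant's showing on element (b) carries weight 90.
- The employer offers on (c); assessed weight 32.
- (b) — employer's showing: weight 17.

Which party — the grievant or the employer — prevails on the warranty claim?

employer

At Stage 1 the grievant must meet clear and convincing evidence (weight exceeds 73): on (a) the weight is 86 less the opposing 9 gives net 77, > 73, so (a) meets the standard; on (b) the weight is 90 less the opposing 17 gives net 73, which does not exceed 73, so (b) does not meet the standard.
  Not every element is met, so the grievant fails to carry Stage 1.
The analysis ends at Stage 1; the employer prevails.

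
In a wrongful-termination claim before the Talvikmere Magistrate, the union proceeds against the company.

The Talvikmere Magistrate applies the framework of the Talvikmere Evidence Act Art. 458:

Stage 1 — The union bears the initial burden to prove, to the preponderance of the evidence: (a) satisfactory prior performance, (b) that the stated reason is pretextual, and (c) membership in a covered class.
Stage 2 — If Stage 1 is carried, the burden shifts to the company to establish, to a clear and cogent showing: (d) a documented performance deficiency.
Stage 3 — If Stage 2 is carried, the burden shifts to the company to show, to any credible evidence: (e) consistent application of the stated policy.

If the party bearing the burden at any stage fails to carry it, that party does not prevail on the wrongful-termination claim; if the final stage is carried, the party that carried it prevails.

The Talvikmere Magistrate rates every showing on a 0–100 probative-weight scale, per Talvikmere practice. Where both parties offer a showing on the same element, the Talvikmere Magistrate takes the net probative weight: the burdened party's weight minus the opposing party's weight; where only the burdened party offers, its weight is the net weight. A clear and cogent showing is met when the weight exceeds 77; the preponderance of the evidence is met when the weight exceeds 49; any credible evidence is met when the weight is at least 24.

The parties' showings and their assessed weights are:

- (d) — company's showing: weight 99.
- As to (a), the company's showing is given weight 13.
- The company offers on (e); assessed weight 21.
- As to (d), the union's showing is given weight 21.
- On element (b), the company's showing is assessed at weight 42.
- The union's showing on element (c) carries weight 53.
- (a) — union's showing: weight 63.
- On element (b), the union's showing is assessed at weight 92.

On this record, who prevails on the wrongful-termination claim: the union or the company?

Stage 1 — burden on union; standard: the preponderance of the evidence (weight exceeds 49).
    (a): 63 − 13 = 50 > 49 [met]
    (b): 92 − 42 = 50 > 49 [met]
    (c): 53 > 49 [met]
  Stage 1 carried; the burden shifts to the company.
Stage 2 — burden on company; standard: a clear and cogent showing (weight exceeds 77).
    (d): 99 − 21 = 78 > 77 [met]
  Stage 2 carried; the burden remains with the company.
Stage 3 — burden on company; standard: any credible evidence (weight is at least 24).
    (e): 21 < 24 [not met]
  Not every element is met, so the company fails to carry Stage 3.
So the union prevails.

union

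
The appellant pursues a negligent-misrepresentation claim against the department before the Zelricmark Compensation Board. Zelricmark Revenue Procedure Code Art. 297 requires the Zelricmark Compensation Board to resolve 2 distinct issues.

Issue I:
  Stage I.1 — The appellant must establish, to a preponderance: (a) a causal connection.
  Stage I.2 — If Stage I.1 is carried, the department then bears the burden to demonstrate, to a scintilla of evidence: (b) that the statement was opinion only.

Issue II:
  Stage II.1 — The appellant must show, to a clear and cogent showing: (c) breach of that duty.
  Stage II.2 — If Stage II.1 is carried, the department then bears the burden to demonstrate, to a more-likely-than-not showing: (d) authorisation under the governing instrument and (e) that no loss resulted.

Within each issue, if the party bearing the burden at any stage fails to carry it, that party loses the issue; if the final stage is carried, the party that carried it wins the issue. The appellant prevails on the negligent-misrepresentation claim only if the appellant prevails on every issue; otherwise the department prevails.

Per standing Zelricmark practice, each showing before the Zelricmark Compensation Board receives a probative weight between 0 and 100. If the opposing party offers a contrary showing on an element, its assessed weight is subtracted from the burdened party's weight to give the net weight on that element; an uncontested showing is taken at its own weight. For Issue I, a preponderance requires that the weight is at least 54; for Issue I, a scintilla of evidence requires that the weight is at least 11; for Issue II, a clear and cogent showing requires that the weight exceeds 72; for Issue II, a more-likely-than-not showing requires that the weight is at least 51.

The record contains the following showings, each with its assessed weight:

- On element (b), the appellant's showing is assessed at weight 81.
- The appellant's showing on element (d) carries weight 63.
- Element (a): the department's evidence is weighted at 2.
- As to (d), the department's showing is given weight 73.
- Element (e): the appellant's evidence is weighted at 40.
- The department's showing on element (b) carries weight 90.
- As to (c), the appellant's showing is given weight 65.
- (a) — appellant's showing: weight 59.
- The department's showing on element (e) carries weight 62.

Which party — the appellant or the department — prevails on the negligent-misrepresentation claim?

— Issue I —
Stage I.1 (appellant, a preponderance, weight is at least 54): (a) net 59−2=57 ≥ 54 — meets.
  Stage I.1 carried; the burden shifts to the department.
Stage I.2 (department, a scintilla of evidence, weight is at least 11): (b) net 90−81=9 < 11 — fails.
  Not every element is met, so the department fails to carry Stage I.2.
The appellant prevails on this issue.
— Issue II —
Stage II.1 — burden on appellant; standard: a clear and cogent showing (weight exceeds 72).
    (c): 65 ≤ 72 [not met]
  The appellant does not carry Stage II.1.
The analysis ends at Stage II.1; the department prevails on this issue.
Per-issue: Issue I → appellant; Issue II → department. The appellant must prevail on every issue; overall, the department prevails.

department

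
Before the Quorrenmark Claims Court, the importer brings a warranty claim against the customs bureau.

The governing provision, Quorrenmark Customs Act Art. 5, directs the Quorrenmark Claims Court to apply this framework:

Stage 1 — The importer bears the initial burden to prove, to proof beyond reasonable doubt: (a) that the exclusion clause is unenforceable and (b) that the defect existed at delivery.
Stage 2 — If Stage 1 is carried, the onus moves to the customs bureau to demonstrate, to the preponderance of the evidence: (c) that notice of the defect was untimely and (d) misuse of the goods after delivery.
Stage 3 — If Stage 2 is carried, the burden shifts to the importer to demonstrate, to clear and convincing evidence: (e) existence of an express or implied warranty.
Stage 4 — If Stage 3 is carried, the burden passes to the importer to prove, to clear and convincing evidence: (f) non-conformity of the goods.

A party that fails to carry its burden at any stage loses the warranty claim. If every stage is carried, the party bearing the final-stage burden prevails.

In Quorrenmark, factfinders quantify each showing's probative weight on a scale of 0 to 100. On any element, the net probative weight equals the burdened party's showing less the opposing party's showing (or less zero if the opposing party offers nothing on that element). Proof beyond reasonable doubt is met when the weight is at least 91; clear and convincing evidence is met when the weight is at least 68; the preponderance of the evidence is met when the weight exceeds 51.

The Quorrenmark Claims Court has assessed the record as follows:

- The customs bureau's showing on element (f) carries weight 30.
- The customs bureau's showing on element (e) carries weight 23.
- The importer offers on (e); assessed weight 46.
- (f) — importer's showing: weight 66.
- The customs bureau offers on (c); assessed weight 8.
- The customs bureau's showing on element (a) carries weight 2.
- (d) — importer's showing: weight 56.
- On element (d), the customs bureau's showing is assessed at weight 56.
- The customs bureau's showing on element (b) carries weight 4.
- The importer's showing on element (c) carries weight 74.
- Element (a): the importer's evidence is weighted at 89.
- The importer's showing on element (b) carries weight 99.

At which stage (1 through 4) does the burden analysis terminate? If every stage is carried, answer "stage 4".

stage 1

At Stage 1 the importer must meet proof beyond reasonable doubt (weight is at least 91): on (a) the weight is 89 less the opposing 2 gives net 87, which does not reach 91, so (a) does not meet the standard; on (b) the weight is 99 less the opposing 4 gives net 95, ≥ 91, so (b) meets the standard.
  Stage 1 not carried; the importer fails its burden.
So the customs bureau prevails.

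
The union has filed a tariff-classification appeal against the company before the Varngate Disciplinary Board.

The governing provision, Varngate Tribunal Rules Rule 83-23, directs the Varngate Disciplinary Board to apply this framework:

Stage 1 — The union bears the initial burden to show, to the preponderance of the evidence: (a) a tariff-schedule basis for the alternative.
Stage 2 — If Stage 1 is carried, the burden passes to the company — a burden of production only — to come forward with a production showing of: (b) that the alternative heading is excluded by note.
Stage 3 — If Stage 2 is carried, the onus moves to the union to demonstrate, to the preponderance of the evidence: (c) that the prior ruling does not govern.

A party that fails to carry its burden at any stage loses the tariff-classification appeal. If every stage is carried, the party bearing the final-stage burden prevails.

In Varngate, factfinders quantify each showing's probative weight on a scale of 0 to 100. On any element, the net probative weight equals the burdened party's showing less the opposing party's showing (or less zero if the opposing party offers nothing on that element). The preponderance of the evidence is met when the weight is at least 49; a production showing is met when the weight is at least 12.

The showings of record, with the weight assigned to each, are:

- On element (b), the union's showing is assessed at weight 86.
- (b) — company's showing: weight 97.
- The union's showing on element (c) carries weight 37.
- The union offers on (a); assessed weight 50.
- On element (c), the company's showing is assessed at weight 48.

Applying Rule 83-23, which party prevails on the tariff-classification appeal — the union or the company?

Stage 1 (union, the preponderance of the evidence, weight is at least 49): (a) 50 ≥ 49 — meets.
  The union carries Stage 1; the company now bears the burden.
Stage 2 (company, a production showing, weight is at least 12): (b) net 97−86=11 < 12 — fails.
  The company does not carry Stage 2.
The union prevails.

union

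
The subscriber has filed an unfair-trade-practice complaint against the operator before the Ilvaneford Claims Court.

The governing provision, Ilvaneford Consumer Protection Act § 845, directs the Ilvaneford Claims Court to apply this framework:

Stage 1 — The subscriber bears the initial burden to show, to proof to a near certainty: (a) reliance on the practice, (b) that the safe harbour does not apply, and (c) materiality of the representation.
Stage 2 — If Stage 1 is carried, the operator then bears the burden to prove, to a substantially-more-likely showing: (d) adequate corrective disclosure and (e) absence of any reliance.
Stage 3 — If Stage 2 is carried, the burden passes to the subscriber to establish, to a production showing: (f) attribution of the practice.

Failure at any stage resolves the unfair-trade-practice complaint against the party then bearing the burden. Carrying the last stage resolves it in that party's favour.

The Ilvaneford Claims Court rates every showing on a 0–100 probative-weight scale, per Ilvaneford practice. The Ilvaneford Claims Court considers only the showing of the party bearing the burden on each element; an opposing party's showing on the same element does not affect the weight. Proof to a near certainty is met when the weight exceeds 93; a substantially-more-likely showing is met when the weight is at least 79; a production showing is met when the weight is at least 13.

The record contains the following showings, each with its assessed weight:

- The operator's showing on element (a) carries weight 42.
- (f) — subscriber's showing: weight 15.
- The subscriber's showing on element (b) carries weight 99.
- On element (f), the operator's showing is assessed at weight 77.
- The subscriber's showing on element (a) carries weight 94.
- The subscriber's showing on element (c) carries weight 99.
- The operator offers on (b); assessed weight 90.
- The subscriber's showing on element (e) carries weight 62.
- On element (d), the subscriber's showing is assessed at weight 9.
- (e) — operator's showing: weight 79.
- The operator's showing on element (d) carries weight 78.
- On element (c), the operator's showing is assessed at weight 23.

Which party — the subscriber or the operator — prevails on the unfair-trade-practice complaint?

subscriber

Stage 1 — burden on subscriber; standard: proof to a near certainty (weight exceeds 93).
    (a): 94 (operator's 42 disregarded) > 93 [met]
    (b): 99 (operator's 90 disregarded) > 93 [met]
    (c): 99 (operator's 23 disregarded) > 93 [met]
  Stage 1 is satisfied; the onus moves to the operator.
Stage 2 — burden on operator; standard: a substantially-more-likely showing (weight is at least 79).
    (d): 78 (subscriber's 9 disregarded) < 79 [not met]
    (e): 79 (subscriber's 62 disregarded) ≥ 79 [met]
  Not every element is met, so the operator fails to carry Stage 2.
The analysis ends at Stage 2; the subscriber prevails.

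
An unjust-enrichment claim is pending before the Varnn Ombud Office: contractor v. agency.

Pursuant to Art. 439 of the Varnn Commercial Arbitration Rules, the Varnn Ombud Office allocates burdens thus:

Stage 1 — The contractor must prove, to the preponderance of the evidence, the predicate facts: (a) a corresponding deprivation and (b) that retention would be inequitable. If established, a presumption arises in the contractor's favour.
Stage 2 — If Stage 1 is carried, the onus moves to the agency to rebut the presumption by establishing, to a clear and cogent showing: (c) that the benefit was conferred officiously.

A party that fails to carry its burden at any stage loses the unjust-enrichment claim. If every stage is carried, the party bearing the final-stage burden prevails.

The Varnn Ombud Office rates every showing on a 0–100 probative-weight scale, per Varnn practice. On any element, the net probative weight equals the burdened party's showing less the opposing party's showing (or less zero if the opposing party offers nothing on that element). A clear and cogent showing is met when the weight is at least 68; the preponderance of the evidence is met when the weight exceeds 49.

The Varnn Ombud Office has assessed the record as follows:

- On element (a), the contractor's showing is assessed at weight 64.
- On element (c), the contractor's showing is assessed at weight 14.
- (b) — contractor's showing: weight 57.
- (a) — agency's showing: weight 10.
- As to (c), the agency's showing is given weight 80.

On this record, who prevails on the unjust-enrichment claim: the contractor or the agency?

contractor

Stage 1 — burden on contractor; standard: the preponderance of the evidence (weight exceeds 49).
    (a): 64 − 10 = 54 > 49 [met]
    (b): 57 > 49 [met]
  Stage 1 carried; the burden shifts to the agency.
Stage 2 — burden on agency; standard: a clear and cogent showing (weight is at least 68).
    (c): 80 − 14 = 66 < 68 [not met]
  Stage 2 not carried; the agency fails its burden.
The contractor prevails.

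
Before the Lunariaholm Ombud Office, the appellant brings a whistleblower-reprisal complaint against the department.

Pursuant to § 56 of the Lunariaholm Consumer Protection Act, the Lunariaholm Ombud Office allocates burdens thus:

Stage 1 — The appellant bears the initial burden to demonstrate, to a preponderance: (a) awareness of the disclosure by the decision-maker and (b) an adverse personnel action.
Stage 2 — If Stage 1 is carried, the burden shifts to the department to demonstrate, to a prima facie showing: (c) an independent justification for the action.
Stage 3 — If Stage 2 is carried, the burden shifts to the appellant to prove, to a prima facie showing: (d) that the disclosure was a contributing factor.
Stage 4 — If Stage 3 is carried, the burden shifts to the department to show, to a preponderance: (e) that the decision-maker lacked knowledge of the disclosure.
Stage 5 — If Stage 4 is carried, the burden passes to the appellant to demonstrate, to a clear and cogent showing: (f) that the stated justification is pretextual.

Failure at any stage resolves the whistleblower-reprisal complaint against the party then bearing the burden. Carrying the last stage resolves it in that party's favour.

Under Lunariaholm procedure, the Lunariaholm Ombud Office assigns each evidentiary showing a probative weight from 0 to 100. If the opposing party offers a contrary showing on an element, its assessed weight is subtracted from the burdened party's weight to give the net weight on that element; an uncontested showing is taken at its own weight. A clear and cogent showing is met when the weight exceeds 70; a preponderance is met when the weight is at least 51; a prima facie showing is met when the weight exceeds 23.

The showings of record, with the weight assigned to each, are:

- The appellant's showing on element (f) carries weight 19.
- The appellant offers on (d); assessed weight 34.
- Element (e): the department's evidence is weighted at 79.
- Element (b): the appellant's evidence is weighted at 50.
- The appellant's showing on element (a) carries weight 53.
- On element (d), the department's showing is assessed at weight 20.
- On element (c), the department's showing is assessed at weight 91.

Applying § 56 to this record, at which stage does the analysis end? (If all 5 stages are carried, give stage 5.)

At Stage 1 the appellant must meet a preponderance (weight is at least 51): on (a) the weight is 53, which does reach 51, so (a) meets the standard; on (b) the weight is 50, < 51, so (b) does not meet the standard.
  The appellant does not carry Stage 1.
So the department prevails.

stage 1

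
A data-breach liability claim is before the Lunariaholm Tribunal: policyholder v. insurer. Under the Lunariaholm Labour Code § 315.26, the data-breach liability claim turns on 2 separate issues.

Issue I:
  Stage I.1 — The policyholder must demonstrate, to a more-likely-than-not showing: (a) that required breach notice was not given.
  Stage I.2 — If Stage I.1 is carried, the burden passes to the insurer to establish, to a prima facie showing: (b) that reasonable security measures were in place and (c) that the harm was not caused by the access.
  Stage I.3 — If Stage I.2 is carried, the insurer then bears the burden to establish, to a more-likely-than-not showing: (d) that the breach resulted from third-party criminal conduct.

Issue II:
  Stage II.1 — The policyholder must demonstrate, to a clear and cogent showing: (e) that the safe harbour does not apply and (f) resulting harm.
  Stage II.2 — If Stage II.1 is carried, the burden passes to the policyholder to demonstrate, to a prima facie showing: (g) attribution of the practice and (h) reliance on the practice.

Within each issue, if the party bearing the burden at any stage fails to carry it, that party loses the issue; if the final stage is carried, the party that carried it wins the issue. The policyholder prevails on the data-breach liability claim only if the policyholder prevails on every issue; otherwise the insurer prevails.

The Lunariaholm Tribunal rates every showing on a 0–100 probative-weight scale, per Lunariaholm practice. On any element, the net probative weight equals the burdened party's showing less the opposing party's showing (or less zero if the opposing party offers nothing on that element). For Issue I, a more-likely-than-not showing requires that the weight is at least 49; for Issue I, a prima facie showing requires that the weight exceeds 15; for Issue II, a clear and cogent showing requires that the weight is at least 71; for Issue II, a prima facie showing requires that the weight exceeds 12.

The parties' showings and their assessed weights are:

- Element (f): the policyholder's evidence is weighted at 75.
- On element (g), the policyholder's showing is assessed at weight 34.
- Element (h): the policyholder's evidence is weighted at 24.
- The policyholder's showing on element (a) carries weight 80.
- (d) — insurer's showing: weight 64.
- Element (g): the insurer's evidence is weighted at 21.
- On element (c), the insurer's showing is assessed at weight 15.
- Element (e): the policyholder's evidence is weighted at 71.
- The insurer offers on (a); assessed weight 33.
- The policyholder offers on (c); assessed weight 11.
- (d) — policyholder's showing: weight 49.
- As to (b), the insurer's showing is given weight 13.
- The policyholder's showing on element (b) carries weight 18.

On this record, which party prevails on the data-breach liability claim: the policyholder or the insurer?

insurer

— Issue I —
At Stage I.1 the policyholder must meet a more-likely-than-not showing (weight is at least 49): on (a) the weight is 80 less the opposing 33 gives net 47, which does not reach 49, so (a) does not meet the standard.
  Stage I.1 not carried; the policyholder fails its burden.
The analysis ends at Stage I.1; the insurer prevails on this issue.
— Issue II —
Stage II.1 (policyholder, a clear and cogent showing, weight is at least 71): (e) 71 ≥ 71 — meets; (f) 75 ≥ 71 — meets.
  Stage II.1 is satisfied; the policyholder continues to bear the burden.
Stage II.2 (policyholder, a prima facie showing, weight exceeds 12): (g) net 34−21=13 > 12 — meets; (h) 24 > 12 — meets.
  All elements met at the final stage.
All stages carried — the policyholder prevails on this issue.
Per-issue: Issue I → insurer; Issue II → policyholder. The policyholder must prevail on every issue; overall, the insurer prevails.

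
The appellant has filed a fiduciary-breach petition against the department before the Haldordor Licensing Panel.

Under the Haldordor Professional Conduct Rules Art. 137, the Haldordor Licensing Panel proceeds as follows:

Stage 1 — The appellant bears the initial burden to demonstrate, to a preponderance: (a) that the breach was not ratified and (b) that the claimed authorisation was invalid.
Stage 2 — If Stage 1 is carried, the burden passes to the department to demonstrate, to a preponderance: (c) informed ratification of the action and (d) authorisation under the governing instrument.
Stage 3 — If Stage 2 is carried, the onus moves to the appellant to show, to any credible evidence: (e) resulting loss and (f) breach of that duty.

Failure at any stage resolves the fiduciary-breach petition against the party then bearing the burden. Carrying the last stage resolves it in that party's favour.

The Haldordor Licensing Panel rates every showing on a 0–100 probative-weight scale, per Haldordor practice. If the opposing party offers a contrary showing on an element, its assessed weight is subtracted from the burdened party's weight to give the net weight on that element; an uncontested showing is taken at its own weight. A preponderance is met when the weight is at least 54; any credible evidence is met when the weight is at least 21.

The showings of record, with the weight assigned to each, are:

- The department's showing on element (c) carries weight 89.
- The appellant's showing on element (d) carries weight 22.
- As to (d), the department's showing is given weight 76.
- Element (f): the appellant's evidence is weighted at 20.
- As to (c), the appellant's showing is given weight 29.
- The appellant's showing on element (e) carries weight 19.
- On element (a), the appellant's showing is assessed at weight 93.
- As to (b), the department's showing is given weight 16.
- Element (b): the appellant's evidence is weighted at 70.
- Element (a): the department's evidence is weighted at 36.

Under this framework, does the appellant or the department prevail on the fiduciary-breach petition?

Stage 1 (appellant, a preponderance, weight is at least 54): (a) net 93−36=57 ≥ 54 — meets; (b) net 70−16=54 ≥ 54 — meets.
  The appellant carries Stage 1; the department now bears the burden.
Stage 2 (department, a preponderance, weight is at least 54): (c) net 89−29=60 ≥ 54 — meets; (d) net 76−22=54 ≥ 54 — meets.
  The department carries Stage 2; the appellant now bears the burden.
Stage 3 (appellant, any credible evidence, weight is at least 21): (e) 19 < 21 — fails; (f) 20 < 21 — fails.
  Not every element is met, so the appellant fails to carry Stage 3.
The analysis ends at Stage 3; the department prevails.

department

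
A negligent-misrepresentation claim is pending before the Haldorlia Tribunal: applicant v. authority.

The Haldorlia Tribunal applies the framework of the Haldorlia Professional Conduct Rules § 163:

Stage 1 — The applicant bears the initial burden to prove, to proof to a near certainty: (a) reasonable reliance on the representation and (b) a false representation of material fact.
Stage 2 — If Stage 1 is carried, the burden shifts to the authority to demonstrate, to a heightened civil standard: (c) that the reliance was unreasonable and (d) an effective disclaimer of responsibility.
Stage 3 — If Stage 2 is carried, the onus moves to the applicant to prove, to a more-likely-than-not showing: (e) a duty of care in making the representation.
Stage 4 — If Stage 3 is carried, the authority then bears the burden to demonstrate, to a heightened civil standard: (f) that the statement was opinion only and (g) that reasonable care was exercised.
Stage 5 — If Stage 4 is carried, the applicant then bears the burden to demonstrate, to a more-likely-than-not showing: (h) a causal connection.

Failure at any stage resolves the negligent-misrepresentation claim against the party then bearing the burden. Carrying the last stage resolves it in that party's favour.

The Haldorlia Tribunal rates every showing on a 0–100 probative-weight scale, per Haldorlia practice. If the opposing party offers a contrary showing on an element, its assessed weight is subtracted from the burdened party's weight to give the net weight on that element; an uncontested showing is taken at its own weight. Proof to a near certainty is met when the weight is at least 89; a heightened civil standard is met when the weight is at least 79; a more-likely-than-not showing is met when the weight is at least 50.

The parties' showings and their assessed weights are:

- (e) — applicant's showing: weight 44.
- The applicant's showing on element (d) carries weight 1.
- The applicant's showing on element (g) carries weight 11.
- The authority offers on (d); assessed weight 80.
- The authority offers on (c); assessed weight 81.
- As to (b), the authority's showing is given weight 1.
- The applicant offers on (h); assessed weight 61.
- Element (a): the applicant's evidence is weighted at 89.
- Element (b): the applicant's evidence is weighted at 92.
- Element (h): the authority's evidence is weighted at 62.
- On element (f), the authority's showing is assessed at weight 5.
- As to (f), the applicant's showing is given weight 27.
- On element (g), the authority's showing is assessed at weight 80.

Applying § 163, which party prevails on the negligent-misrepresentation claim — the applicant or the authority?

Stage 1 — burden on applicant; standard: proof to a near certainty (weight is at least 89).
    (a): 89 ≥ 89 [met]
    (b): 92 − 1 = 91 ≥ 89 [met]
  Stage 1 carried; the burden shifts to the authority.
Stage 2 — burden on authority; standard: a heightened civil standard (weight is at least 79).
    (c): 81 ≥ 79 [met]
    (d): 80 − 1 = 79 ≥ 79 [met]
  The authority carries Stage 2; the applicant now bears the burden.
Stage 3 — burden on applicant; standard: a more-likely-than-not showing (weight is at least 50).
    (e): 44 < 50 [not met]
  The applicant does not carry Stage 3.
So the authority prevails.

authority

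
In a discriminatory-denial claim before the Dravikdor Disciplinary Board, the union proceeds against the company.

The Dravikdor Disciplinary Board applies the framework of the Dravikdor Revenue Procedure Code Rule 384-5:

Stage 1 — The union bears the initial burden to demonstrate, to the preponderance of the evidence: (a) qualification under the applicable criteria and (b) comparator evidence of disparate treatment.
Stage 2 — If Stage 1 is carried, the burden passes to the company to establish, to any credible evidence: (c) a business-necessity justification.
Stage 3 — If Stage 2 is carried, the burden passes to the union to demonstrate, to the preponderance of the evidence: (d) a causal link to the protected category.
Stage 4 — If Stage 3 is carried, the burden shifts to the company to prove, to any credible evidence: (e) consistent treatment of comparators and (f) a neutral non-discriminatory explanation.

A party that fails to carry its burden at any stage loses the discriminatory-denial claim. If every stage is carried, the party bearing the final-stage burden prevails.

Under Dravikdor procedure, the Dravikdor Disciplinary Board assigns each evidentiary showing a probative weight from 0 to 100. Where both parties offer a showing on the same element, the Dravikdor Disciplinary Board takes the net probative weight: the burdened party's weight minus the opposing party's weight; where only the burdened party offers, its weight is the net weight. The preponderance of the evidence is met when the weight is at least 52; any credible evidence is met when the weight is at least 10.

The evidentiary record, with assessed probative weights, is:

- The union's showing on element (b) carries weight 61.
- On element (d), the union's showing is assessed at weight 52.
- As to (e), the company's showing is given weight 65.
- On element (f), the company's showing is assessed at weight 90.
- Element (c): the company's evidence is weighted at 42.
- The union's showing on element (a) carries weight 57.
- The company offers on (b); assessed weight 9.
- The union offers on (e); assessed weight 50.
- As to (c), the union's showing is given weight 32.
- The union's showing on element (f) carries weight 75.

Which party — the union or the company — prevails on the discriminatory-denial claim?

Stage 1 — burden on union; standard: the preponderance of the evidence (weight is at least 52).
    (a): 57 ≥ 52 [met]
    (b): 61 − 9 = 52 ≥ 52 [met]
  The union carries Stage 1; the company now bears the burden.
Stage 2 — burden on company; standard: any credible evidence (weight is at least 10).
    (c): 42 − 32 = 10 ≥ 10 [met]
  All elements met. The burden passes to the union.
Stage 3 — burden on union; standard: the preponderance of the evidence (weight is at least 52).
    (d): 52 ≥ 52 [met]
  Stage 3 is satisfied; the onus moves to the company.
Stage 4 — burden on company; standard: any credible evidence (weight is at least 10).
    (e): 65 − 50 = 15 ≥ 10 [met]
    (f): 90 − 75 = 15 ≥ 10 [met]
  Stage 4 carried; the final stage is satisfied.
Every stage carried; the company prevails.

company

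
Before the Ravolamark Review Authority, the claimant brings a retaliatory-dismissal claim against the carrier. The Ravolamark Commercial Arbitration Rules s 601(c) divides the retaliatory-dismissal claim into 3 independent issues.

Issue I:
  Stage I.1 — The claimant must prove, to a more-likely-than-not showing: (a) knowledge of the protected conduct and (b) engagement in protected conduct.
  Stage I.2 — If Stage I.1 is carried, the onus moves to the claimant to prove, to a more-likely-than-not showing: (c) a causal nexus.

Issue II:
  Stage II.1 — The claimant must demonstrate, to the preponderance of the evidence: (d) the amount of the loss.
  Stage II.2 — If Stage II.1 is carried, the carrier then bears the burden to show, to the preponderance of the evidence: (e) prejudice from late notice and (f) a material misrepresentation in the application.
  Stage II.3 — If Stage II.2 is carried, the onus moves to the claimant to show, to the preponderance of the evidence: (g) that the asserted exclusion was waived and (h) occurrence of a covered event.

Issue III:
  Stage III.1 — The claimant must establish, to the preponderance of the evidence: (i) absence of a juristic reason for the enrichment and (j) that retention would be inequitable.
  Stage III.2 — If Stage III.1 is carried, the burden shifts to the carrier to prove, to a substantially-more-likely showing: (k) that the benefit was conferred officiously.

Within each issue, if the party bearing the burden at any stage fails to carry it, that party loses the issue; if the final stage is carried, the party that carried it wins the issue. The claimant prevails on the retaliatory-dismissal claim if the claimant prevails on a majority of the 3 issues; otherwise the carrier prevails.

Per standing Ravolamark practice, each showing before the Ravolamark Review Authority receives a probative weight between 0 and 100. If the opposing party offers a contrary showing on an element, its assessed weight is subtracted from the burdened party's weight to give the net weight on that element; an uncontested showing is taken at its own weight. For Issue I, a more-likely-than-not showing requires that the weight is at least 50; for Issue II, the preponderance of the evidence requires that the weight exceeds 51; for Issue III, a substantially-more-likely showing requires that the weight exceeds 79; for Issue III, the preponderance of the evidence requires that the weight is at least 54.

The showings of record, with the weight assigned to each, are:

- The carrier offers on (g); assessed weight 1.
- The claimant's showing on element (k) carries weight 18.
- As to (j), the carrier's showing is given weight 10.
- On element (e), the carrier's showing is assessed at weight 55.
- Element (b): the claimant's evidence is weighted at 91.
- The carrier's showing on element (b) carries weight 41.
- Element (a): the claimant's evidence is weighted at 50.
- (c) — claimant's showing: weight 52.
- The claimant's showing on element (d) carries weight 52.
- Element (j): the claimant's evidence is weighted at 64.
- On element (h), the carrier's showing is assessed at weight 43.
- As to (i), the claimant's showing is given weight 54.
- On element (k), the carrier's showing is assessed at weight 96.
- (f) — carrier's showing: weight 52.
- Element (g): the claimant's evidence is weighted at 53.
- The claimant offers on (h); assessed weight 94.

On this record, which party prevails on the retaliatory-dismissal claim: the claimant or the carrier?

claimant

— Issue I —
At Stage I.1 the claimant must meet a more-likely-than-not showing (weight is at least 50): on (a) the weight is 50, which does reach 50, so (a) meets the standard; on (b) the weight is 91 less the opposing 41 gives net 50, which does reach 50, so (b) meets the standard.
  Stage I.1 carried; the burden remains with the claimant.
At Stage I.2 the claimant must meet a more-likely-than-not showing (weight is at least 50): on (c) the weight is 52, ≥ 50, so (c) meets the standard.
  All elements met at the final stage.
With every stage satisfied, the claimant prevails on this issue.
— Issue II —
Stage II.1 — burden on claimant; standard: the preponderance of the evidence (weight exceeds 51).
    (d): 52 > 51 [met]
  The claimant carries Stage II.1; the carrier now bears the burden.
Stage II.2 — burden on carrier; standard: the preponderance of the evidence (weight exceeds 51).
    (e): 55 > 51 [met]
    (f): 52 > 51 [met]
  Stage II.2 carried; the burden shifts to the claimant.
Stage II.3 — burden on claimant; standard: the preponderance of the evidence (weight exceeds 51).
    (g): 53 − 1 = 52 > 51 [met]
    (h): 94 − 43 = 51 ≤ 51 [not met]
  Stage II.3 not carried; the claimant fails its burden.
The carrier prevails on this issue.
— Issue III —
Stage III.1 — burden on claimant; standard: the preponderance of the evidence (weight is at least 54).
    (i): 54 ≥ 54 [met]
    (j): 64 − 10 = 54 ≥ 54 [met]
  Stage III.1 is satisfied; the onus moves to the carrier.
Stage III.2 — burden on carrier; standard: a substantially-more-likely showing (weight exceeds 79).
    (k): 96 − 18 = 78 ≤ 79 [not met]
  Stage III.2 not carried; the carrier fails its burden.
The claimant prevails on this issue.
Per-issue: Issue I → claimant; Issue II → carrier; Issue III → claimant. The claimant must prevail on a majority of issues; overall, the claimant prevails.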